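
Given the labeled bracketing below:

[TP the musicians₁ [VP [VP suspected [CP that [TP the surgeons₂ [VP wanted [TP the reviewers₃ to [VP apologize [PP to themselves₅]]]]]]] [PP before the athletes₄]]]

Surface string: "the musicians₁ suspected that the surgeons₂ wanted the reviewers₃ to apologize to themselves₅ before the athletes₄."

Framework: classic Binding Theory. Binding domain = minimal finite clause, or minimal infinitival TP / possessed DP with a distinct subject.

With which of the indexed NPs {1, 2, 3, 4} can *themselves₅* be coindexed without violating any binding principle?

*themselves* is an anaphor, so Principle A applies: it must be bound in its binding domain.
Binding domain of *themselves₅*: the embedded TP, whose subject is the reviewers₃.
*the musicians₁* c-commands the anaphor but is outside its binding domain → cannot satisfy Principle A.
*the surgeons₂* c-commands the anaphor but is outside its binding domain → cannot satisfy Principle A.
*the reviewers₃* c-commands the anaphor within its binding domain → licit binder.
*the athletes₄* does not c-command the anaphor → cannot bind it.

{3}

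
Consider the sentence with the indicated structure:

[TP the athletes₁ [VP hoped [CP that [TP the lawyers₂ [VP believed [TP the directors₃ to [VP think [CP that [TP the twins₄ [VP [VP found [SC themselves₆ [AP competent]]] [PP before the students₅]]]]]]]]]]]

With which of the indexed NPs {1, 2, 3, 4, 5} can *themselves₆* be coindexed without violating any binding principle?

{4}

*themselves* is an anaphor, so Principle A applies: it must be bound in its binding domain.
Binding domain of *themselves₆*: the embedded TP, whose subject is the twins₄.
*the athletes₁* c-commands the anaphor but is outside its binding domain → cannot satisfy Principle A.
*the lawyers₂* c-commands the anaphor but is outside its binding domain → cannot satisfy Principle A.
*the directors₃* c-commands the anaphor but is outside its binding domain → cannot satisfy Principle A.
*the twins₄* c-commands the anaphor within its binding domain → licit binder.
*the students₅* does not c-command the anaphor → cannot bind it.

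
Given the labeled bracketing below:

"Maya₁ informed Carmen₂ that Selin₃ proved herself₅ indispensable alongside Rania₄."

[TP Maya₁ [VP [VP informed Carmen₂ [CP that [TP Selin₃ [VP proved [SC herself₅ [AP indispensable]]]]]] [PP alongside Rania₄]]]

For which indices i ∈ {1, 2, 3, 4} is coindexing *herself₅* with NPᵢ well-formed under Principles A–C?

*herself* is an anaphor, so Principle A applies: it must be bound in its binding domain.
Binding domain of *herself₅*: the embedded TP, whose subject is Selin₃.
*Maya₁* c-commands the anaphor but is outside its binding domain → cannot satisfy Principle A.
*Carmen₂* c-commands the anaphor but is outside its binding domain → cannot satisfy Principle A.
*Selin₃* c-commands the anaphor within its binding domain → licit binder.
*Rania₄* does not c-command the anaphor → cannot bind it.

{3}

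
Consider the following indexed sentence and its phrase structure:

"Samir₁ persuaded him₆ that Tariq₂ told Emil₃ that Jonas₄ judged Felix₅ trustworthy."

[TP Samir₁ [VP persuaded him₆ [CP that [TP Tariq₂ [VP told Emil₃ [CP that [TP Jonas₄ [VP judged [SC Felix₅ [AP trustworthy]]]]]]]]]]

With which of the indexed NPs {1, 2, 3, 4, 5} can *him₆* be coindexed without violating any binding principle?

none

*him* is a pronoun, so Principle B applies: it must be free in its binding domain.
Binding domain of *him₆*: the matrix TP, whose subject is Samir₁.
*Samir₁* c-commands the pronoun within its binding domain → coindexation would violate Principle B.
*Tariq₂*: the pronoun c-commands this R-expression → coindexation would violate Principle C on *Tariq₂*.
*Emil₃*: the pronoun c-commands this R-expression → coindexation would violate Principle C on *Emil₃*.
*Jonas₄*: the pronoun c-commands this R-expression → coindexation would violate Principle C on *Jonas₄*.
*Felix₅*: the pronoun c-commands this R-expression → coindexation would violate Principle C on *Felix₅*.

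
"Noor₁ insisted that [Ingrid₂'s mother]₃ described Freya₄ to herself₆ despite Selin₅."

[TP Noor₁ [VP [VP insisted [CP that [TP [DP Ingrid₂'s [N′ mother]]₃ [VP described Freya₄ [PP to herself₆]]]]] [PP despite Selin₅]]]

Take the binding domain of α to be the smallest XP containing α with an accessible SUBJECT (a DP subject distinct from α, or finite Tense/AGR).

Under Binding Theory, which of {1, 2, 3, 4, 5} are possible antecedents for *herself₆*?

*herself* is an anaphor, so Principle A applies: it must be bound in its binding domain.
Binding domain of *herself₆*: the embedded TP, whose subject is [Ingrid₂'s mother]₃.
*Noor₁* c-commands the anaphor but is outside its binding domain → cannot satisfy Principle A.
*Ingrid₂* does not c-command the anaphor → cannot bind it.
*[Ingrid₂'s mother]₃* c-commands the anaphor within its binding domain → licit binder.
*Freya₄* c-commands the anaphor within its binding domain → licit binder.
*Selin₅* does not c-command the anaphor → cannot bind it.

{3, 4}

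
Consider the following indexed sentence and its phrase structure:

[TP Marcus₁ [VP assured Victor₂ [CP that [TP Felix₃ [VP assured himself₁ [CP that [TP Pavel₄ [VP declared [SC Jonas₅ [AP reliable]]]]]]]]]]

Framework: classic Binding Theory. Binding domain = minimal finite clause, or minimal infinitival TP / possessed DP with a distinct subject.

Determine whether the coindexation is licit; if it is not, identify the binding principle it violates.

The two coindexed NPs are *Marcus₁* and *himself₁*.
*himself₁* is an anaphor. Principle A requires it to be bound within its binding domain — the embedded TP, whose subject is Felix₃.
Within that domain it is c-commanded by *Felix₃*, which does not share its index.
*Marcus₁* does c-command the anaphor, but from outside its binding domain.
The anaphor is unbound in its domain → Principle A violation.

Principle A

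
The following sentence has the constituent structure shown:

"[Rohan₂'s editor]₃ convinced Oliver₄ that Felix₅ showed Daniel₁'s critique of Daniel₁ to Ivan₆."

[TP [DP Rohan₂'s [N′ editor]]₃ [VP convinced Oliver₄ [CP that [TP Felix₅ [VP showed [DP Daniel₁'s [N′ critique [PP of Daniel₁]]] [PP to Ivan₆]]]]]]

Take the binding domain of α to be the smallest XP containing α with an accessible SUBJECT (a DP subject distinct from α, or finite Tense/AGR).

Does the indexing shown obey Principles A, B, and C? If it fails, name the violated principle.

Principle C

The two coindexed NPs are *Daniel₁* (the lower occurrence) and *Daniel₁* (the higher occurrence).
*Daniel₁* (the lower occurrence) is an R-expression. Principle C requires it to be free everywhere.
*Daniel₁* (the higher occurrence) c-commands it and carries the same index.
The R-expression is bound → Principle C violation.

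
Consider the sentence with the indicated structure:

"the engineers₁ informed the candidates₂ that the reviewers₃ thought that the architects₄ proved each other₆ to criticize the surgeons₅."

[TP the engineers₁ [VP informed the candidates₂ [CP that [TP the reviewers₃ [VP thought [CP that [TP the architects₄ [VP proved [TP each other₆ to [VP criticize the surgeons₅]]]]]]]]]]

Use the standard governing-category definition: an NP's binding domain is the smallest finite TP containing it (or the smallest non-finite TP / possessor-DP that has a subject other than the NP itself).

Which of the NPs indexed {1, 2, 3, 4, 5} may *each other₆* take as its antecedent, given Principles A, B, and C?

{4}

*each other* is an anaphor, so Principle A applies: it must be bound in its binding domain.
Binding domain of *each other₆*: the embedded TP, whose subject is the architects₄.
*the engineers₁* c-commands the anaphor but is outside its binding domain → cannot satisfy Principle A.
*the candidates₂* c-commands the anaphor but is outside its binding domain → cannot satisfy Principle A.
*the reviewers₃* c-commands the anaphor but is outside its binding domain → cannot satisfy Principle A.
*the architects₄* c-commands the anaphor within its binding domain → licit binder.
*the surgeons₅* does not c-command the anaphor → cannot bind it.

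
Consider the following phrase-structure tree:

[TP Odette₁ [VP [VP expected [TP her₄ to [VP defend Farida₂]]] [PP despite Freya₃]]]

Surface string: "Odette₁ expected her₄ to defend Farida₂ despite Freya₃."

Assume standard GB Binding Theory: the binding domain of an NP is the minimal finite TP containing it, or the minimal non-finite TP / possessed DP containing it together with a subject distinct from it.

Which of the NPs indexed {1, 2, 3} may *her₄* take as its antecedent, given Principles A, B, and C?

{3}

*her* is a pronoun, so Principle B applies: it must be free in its binding domain.
Binding domain of *her₄*: the matrix TP, whose subject is Odette₁.
*Odette₁* c-commands the pronoun within its binding domain → coindexation would violate Principle B.
*Farida₂*: the pronoun c-commands this R-expression → coindexation would violate Principle C on *Farida₂*.
*Freya₃* and the pronoun do not c-command one another → neither Principle B nor Principle C is at stake; coindexation permitted.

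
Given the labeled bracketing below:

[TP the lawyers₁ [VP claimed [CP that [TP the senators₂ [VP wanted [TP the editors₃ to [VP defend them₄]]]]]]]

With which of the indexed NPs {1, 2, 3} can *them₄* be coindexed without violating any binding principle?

{1, 2}

*them* is a pronoun, so Principle B applies: it must be free in its binding domain.
Binding domain of *them₄*: the embedded TP, whose subject is the editors₃.
*the lawyers₁* c-commands the pronoun but from outside its binding domain, and is not c-commanded by it → coindexation permitted.
*the senators₂* c-commands the pronoun but from outside its binding domain, and is not c-commanded by it → coindexation permitted.
*the editors₃* c-commands the pronoun within its binding domain → coindexation would violate Principle B.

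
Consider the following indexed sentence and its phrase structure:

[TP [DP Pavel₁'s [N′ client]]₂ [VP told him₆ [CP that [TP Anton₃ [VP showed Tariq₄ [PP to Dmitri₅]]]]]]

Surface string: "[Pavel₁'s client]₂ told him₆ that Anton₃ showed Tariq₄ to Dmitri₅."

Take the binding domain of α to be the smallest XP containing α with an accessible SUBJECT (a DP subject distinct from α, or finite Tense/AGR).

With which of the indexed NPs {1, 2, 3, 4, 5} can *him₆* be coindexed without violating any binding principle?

*him* is a pronoun, so Principle B applies: it must be free in its binding domain.
Binding domain of *him₆*: the matrix TP, whose subject is [Pavel₁'s client]₂.
*Pavel₁* and the pronoun do not c-command one another → neither Principle B nor Principle C is at stake; coindexation permitted.
*[Pavel₁'s client]₂* c-commands the pronoun within its binding domain → coindexation would violate Principle B.
*Anton₃*: the pronoun c-commands this R-expression → coindexation would violate Principle C on *Anton₃*.
*Tariq₄*: the pronoun c-commands this R-expression → coindexation would violate Principle C on *Tariq₄*.
*Dmitri₅*: the pronoun c-commands this R-expression → coindexation would violate Principle C on *Dmitri₅*.

{1}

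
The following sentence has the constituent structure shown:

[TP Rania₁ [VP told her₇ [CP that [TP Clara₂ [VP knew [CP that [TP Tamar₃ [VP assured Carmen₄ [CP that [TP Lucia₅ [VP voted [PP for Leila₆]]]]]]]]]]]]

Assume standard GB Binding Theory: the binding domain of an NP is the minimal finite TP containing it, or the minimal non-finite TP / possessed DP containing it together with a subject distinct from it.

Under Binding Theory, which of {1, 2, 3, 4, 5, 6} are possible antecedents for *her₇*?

*her* is a pronoun, so Principle B applies: it must be free in its binding domain.
Binding domain of *her₇*: the matrix TP, whose subject is Rania₁.
*Rania₁* c-commands the pronoun within its binding domain → coindexation would violate Principle B.
*Clara₂*: the pronoun c-commands this R-expression → coindexation would violate Principle C on *Clara₂*.
*Tamar₃*: the pronoun c-commands this R-expression → coindexation would violate Principle C on *Tamar₃*.
*Carmen₄*: the pronoun c-commands this R-expression → coindexation would violate Principle C on *Carmen₄*.
*Lucia₅*: the pronoun c-commands this R-expression → coindexation would violate Principle C on *Lucia₅*.
*Leila₆*: the pronoun c-commands this R-expression → coindexation would violate Principle C on *Leila₆*.

none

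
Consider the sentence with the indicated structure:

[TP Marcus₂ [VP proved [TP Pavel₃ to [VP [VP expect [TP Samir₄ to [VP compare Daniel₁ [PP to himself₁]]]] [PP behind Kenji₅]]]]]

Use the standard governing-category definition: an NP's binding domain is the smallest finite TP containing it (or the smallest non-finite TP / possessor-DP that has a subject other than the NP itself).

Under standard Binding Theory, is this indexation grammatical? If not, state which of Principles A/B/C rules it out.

The two coindexed NPs are *Daniel₁* and *himself₁*.
*himself₁* is an anaphor; its binding domain is the embedded TP, whose subject is Samir₄. *Daniel₁* c-commands it within that domain and shares its index, so Principle A is satisfied.
*Daniel₁* is an R-expression; *himself₁* does not c-command it, and no other NP shares its index, so Principle C is satisfied.
All principles are respected.

grammatical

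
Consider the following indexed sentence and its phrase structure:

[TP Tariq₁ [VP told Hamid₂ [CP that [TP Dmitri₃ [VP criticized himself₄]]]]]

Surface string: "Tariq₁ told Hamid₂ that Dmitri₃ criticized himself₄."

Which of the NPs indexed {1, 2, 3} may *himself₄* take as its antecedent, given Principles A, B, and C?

*himself* is an anaphor, so Principle A applies: it must be bound in its binding domain.
Binding domain of *himself₄*: the embedded TP, whose subject is Dmitri₃.
*Tariq₁* c-commands the anaphor but is outside its binding domain → cannot satisfy Principle A.
*Hamid₂* c-commands the anaphor but is outside its binding domain → cannot satisfy Principle A.
*Dmitri₃* c-commands the anaphor within its binding domain → licit binder.

{3}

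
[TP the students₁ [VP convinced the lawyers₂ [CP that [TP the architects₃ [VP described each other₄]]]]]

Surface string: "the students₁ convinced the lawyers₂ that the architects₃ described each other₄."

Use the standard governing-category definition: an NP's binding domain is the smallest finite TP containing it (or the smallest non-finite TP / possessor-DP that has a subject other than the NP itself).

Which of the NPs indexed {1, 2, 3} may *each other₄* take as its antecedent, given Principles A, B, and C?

{3}

*each other* is an anaphor, so Principle A applies: it must be bound in its binding domain.
Binding domain of *each other₄*: the embedded TP, whose subject is the architects₃.
*the students₁* c-commands the anaphor but is outside its binding domain → cannot satisfy Principle A.
*the lawyers₂* c-commands the anaphor but is outside its binding domain → cannot satisfy Principle A.
*the architects₃* c-commands the anaphor within its binding domain → licit binder.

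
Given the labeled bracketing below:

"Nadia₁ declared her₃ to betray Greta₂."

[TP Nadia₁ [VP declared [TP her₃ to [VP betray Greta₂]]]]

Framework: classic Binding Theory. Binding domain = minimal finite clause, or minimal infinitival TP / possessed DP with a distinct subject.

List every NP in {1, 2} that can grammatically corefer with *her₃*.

*her* is a pronoun, so Principle B applies: it must be free in its binding domain.
Binding domain of *her₃*: the matrix TP, whose subject is Nadia₁.
*Nadia₁* c-commands the pronoun within its binding domain → coindexation would violate Principle B.
*Greta₂*: the pronoun c-commands this R-expression → coindexation would violate Principle C on *Greta₂*.

none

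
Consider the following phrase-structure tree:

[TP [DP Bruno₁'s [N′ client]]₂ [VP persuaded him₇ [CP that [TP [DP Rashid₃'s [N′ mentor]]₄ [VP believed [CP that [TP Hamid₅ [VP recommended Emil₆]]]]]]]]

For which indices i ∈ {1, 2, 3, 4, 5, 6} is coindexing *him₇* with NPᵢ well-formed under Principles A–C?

*him* is a pronoun, so Principle B applies: it must be free in its binding domain.
Binding domain of *him₇*: the matrix TP, whose subject is [Bruno₁'s client]₂.
*Bruno₁* and the pronoun do not c-command one another → neither Principle B nor Principle C is at stake; coindexation permitted.
*[Bruno₁'s client]₂* c-commands the pronoun within its binding domain → coindexation would violate Principle B.
*Rashid₃*: the pronoun c-commands this R-expression → coindexation would violate Principle C on *Rashid₃*.
*[Rashid₃'s mentor]₄*: the pronoun c-commands this R-expression → coindexation would violate Principle C on *[Rashid₃'s mentor]₄*.
*Hamid₅*: the pronoun c-commands this R-expression → coindexation would violate Principle C on *Hamid₅*.
*Emil₆*: the pronoun c-commands this R-expression → coindexation would violate Principle C on *Emil₆*.

{1}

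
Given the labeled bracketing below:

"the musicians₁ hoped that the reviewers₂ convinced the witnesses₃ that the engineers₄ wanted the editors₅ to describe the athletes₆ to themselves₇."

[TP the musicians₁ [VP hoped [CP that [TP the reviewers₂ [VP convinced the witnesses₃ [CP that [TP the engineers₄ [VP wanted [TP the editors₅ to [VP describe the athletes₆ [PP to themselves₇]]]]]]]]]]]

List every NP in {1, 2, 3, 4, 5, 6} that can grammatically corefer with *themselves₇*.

{5, 6}

*themselves* is an anaphor, so Principle A applies: it must be bound in its binding domain.
Binding domain of *themselves₇*: the embedded TP, whose subject is the editors₅.
*the musicians₁* c-commands the anaphor but is outside its binding domain → cannot satisfy Principle A.
*the reviewers₂* c-commands the anaphor but is outside its binding domain → cannot satisfy Principle A.
*the witnesses₃* c-commands the anaphor but is outside its binding domain → cannot satisfy Principle A.
*the engineers₄* c-commands the anaphor but is outside its binding domain → cannot satisfy Principle A.
*the editors₅* c-commands the anaphor within its binding domain → licit binder.
*the athletes₆* c-commands the anaphor within its binding domain → licit binder.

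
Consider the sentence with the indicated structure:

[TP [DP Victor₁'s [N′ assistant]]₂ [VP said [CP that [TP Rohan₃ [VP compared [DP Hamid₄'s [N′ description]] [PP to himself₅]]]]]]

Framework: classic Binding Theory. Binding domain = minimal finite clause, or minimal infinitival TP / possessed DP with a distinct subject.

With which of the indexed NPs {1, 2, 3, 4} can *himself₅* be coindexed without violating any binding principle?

*himself* is an anaphor, so Principle A applies: it must be bound in its binding domain.
Binding domain of *himself₅*: the embedded TP, whose subject is Rohan₃.
*Victor₁* does not c-command the anaphor → cannot bind it.
*[Victor₁'s assistant]₂* c-commands the anaphor but is outside its binding domain → cannot satisfy Principle A.
*Rohan₃* c-commands the anaphor within its binding domain → licit binder.
*Hamid₄* does not c-command the anaphor → cannot bind it.

{3}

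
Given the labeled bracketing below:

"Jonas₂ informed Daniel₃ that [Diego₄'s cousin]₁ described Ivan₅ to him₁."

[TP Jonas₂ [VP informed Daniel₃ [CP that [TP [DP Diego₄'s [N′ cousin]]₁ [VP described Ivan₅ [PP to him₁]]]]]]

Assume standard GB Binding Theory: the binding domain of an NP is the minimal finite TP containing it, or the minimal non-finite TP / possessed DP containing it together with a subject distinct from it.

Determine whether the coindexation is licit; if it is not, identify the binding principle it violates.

The two coindexed NPs are *[Diego₄'s cousin]₁* and *him₁*.
*him₁* is a pronoun. Its binding domain is the embedded TP, whose subject is [Diego₄'s cousin]₁.
*[Diego₄'s cousin]₁* c-commands it within that domain and carries the same index.
The pronoun is locally bound → Principle B violation.

Principle B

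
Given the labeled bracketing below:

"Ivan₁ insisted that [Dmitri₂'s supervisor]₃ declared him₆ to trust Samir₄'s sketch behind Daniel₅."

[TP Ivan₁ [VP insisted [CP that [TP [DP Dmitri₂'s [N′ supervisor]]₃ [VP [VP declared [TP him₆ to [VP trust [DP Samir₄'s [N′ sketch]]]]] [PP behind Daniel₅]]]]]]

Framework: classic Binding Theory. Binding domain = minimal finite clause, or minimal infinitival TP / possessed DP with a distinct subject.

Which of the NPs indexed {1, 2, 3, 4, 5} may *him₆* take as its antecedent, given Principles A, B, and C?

*him* is a pronoun, so Principle B applies: it must be free in its binding domain.
Binding domain of *him₆*: the embedded TP, whose subject is [Dmitri₂'s supervisor]₃.
*Ivan₁* c-commands the pronoun but from outside its binding domain, and is not c-commanded by it → coindexation permitted.
*Dmitri₂* and the pronoun do not c-command one another → neither Principle B nor Principle C is at stake; coindexation permitted.
*[Dmitri₂'s supervisor]₃* c-commands the pronoun within its binding domain → coindexation would violate Principle B.
*Samir₄*: the pronoun c-commands this R-expression → coindexation would violate Principle C on *Samir₄*.
*Daniel₅* and the pronoun do not c-command one another → neither Principle B nor Principle C is at stake; coindexation permitted.

{1, 2, 5}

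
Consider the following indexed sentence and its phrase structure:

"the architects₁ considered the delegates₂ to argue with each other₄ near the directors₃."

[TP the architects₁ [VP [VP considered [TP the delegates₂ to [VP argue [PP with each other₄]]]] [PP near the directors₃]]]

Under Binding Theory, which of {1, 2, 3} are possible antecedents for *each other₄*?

{2}

*each other* is an anaphor, so Principle A applies: it must be bound in its binding domain.
Binding domain of *each other₄*: the embedded TP, whose subject is the delegates₂.
*the architects₁* c-commands the anaphor but is outside its binding domain → cannot satisfy Principle A.
*the delegates₂* c-commands the anaphor within its binding domain → licit binder.
*the directors₃* does not c-command the anaphor → cannot bind it.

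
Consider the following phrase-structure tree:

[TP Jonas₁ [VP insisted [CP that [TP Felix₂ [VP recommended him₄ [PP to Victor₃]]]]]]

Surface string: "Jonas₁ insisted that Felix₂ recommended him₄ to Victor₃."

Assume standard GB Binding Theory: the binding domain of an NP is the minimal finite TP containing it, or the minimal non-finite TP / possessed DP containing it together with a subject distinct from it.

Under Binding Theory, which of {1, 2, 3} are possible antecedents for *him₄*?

*him* is a pronoun, so Principle B applies: it must be free in its binding domain.
Binding domain of *him₄*: the embedded TP, whose subject is Felix₂.
*Jonas₁* c-commands the pronoun but from outside its binding domain, and is not c-commanded by it → coindexation permitted.
*Felix₂* c-commands the pronoun within its binding domain → coindexation would violate Principle B.
*Victor₃*: the pronoun c-commands this R-expression → coindexation would violate Principle C on *Victor₃*.

{1}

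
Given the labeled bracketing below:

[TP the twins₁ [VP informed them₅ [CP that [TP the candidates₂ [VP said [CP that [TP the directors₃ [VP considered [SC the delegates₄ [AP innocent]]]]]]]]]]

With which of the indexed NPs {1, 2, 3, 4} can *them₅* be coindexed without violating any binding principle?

none

*them* is a pronoun, so Principle B applies: it must be free in its binding domain.
Binding domain of *them₅*: the matrix TP, whose subject is the twins₁.
*the twins₁* c-commands the pronoun within its binding domain → coindexation would violate Principle B.
*the candidates₂*: the pronoun c-commands this R-expression → coindexation would violate Principle C on *the candidates₂*.
*the directors₃*: the pronoun c-commands this R-expression → coindexation would violate Principle C on *the directors₃*.
*the delegates₄*: the pronoun c-commands this R-expression → coindexation would violate Principle C on *the delegates₄*.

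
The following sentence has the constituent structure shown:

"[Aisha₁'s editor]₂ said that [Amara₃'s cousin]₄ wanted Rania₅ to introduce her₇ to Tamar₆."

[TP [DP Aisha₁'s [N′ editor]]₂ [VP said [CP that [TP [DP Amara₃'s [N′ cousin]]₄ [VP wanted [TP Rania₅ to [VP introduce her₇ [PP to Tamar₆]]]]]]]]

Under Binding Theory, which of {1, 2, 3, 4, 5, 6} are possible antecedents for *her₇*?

{1, 2, 3, 4}

*her* is a pronoun, so Principle B applies: it must be free in its binding domain.
Binding domain of *her₇*: the embedded TP, whose subject is Rania₅.
*Aisha₁* and the pronoun do not c-command one another → neither Principle B nor Principle C is at stake; coindexation permitted.
*[Aisha₁'s editor]₂* c-commands the pronoun but from outside its binding domain, and is not c-commanded by it → coindexation permitted.
*Amara₃* and the pronoun do not c-command one another → neither Principle B nor Principle C is at stake; coindexation permitted.
*[Amara₃'s cousin]₄* c-commands the pronoun but from outside its binding domain, and is not c-commanded by it → coindexation permitted.
*Rania₅* c-commands the pronoun within its binding domain → coindexation would violate Principle B.
*Tamar₆*: the pronoun c-commands this R-expression → coindexation would violate Principle C on *Tamar₆*.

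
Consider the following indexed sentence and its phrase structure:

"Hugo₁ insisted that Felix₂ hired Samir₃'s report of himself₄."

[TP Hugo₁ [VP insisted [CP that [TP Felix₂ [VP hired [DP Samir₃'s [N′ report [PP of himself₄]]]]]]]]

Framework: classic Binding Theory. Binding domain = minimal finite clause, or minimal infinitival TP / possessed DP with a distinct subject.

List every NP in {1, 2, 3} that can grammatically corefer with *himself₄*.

*himself* is an anaphor, so Principle A applies: it must be bound in its binding domain.
Binding domain of *himself₄*: the possessed DP, whose subject is Samir₃.
*Hugo₁* c-commands the anaphor but is outside its binding domain → cannot satisfy Principle A.
*Felix₂* c-commands the anaphor but is outside its binding domain → cannot satisfy Principle A.
*Samir₃* c-commands the anaphor within its binding domain → licit binder.

{3}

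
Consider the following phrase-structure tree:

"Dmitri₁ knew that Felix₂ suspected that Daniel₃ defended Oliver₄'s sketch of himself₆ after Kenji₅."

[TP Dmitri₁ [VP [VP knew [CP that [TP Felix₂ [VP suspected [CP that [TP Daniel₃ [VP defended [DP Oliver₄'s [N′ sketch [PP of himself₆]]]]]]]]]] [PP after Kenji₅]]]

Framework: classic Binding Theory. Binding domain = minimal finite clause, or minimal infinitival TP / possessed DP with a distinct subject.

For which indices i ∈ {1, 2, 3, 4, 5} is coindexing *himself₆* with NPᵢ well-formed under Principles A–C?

*himself* is an anaphor, so Principle A applies: it must be bound in its binding domain.
Binding domain of *himself₆*: the possessed DP, whose subject is Oliver₄.
*Dmitri₁* c-commands the anaphor but is outside its binding domain → cannot satisfy Principle A.
*Felix₂* c-commands the anaphor but is outside its binding domain → cannot satisfy Principle A.
*Daniel₃* c-commands the anaphor but is outside its binding domain → cannot satisfy Principle A.
*Oliver₄* c-commands the anaphor within its binding domain → licit binder.
*Kenji₅* does not c-command the anaphor → cannot bind it.

{4}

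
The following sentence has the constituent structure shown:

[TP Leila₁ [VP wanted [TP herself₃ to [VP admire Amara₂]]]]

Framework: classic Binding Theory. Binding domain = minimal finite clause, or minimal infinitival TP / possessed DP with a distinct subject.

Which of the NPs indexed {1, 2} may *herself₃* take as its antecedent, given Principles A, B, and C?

*herself* is an anaphor, so Principle A applies: it must be bound in its binding domain.
Binding domain of *herself₃*: the matrix TP, whose subject is Leila₁.
*Leila₁* c-commands the anaphor within its binding domain → licit binder.
*Amara₂* does not c-command the anaphor → cannot bind it.

{1}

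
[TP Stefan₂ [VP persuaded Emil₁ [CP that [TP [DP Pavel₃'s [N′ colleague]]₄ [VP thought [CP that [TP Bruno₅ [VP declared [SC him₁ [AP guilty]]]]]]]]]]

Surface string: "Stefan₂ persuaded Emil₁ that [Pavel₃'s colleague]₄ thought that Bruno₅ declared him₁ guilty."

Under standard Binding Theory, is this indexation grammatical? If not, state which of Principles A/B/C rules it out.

grammatical

The two coindexed NPs are *Emil₁* and *him₁*.
*him₁* is a pronoun; its binding domain is the embedded TP, whose subject is Bruno₅. Within that domain it is c-commanded only by *Bruno₅*, which carries a different index — the pronoun is free locally, so Principle B holds.
*Emil₁* is an R-expression; *him₁* does not c-command it, and no other NP shares its index, so Principle C is satisfied.
All principles are respected.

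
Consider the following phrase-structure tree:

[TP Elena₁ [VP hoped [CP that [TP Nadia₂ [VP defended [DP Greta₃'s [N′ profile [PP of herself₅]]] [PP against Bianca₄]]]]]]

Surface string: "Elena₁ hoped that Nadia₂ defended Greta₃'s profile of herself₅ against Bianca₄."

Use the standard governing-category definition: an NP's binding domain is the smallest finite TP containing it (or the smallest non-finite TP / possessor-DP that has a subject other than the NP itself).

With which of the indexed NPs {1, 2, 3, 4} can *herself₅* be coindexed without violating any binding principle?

{3}

*herself* is an anaphor, so Principle A applies: it must be bound in its binding domain.
Binding domain of *herself₅*: the possessed DP, whose subject is Greta₃.
*Elena₁* c-commands the anaphor but is outside its binding domain → cannot satisfy Principle A.
*Nadia₂* c-commands the anaphor but is outside its binding domain → cannot satisfy Principle A.
*Greta₃* c-commands the anaphor within its binding domain → licit binder.
*Bianca₄* does not c-command the anaphor → cannot bind it.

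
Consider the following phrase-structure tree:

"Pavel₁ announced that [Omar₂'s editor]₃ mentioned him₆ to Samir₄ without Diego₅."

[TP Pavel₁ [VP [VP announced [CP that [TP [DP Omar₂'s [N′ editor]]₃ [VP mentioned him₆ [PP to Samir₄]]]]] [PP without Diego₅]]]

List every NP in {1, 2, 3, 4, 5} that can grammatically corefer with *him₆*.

*him* is a pronoun, so Principle B applies: it must be free in its binding domain.
Binding domain of *him₆*: the embedded TP, whose subject is [Omar₂'s editor]₃.
*Pavel₁* c-commands the pronoun but from outside its binding domain, and is not c-commanded by it → coindexation permitted.
*Omar₂* and the pronoun do not c-command one another → neither Principle B nor Principle C is at stake; coindexation permitted.
*[Omar₂'s editor]₃* c-commands the pronoun within its binding domain → coindexation would violate Principle B.
*Samir₄*: the pronoun c-commands this R-expression → coindexation would violate Principle C on *Samir₄*.
*Diego₅* and the pronoun do not c-command one another → neither Principle B nor Principle C is at stake; coindexation permitted.

{1, 2, 5}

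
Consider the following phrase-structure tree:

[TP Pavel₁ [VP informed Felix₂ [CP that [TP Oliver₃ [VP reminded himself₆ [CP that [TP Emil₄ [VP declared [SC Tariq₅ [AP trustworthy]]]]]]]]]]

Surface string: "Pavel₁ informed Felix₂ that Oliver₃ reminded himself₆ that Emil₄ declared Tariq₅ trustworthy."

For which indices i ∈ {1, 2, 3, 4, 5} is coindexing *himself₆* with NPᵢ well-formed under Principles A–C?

*himself* is an anaphor, so Principle A applies: it must be bound in its binding domain.
Binding domain of *himself₆*: the embedded TP, whose subject is Oliver₃.
*Pavel₁* c-commands the anaphor but is outside its binding domain → cannot satisfy Principle A.
*Felix₂* c-commands the anaphor but is outside its binding domain → cannot satisfy Principle A.
*Oliver₃* c-commands the anaphor within its binding domain → licit binder.
*Emil₄* does not c-command the anaphor → cannot bind it.
*Tariq₅* does not c-command the anaphor → cannot bind it.

{3}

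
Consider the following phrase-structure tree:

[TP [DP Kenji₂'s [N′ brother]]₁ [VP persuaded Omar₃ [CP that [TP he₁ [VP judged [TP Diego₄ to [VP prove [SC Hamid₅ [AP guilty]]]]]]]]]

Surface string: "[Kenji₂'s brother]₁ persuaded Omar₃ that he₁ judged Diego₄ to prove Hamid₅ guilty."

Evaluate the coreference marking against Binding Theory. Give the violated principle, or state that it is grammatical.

The two coindexed NPs are *[Kenji₂'s brother]₁* and *he₁*.
*he₁* is a pronoun; nothing c-commands it within its binding domain (the embedded TP.), so Principle B holds trivially.
*[Kenji₂'s brother]₁* is an R-expression; *he₁* does not c-command it, and no other NP shares its index, so Principle C is satisfied.
All principles are respected.

grammatical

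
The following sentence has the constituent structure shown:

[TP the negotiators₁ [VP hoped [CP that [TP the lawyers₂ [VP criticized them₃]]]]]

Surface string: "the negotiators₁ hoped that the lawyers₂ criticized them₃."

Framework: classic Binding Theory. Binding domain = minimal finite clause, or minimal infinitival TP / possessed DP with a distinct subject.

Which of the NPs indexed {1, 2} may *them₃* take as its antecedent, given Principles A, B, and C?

*them* is a pronoun, so Principle B applies: it must be free in its binding domain.
Binding domain of *them₃*: the embedded TP, whose subject is the lawyers₂.
*the negotiators₁* c-commands the pronoun but from outside its binding domain, and is not c-commanded by it → coindexation permitted.
*the lawyers₂* c-commands the pronoun within its binding domain → coindexation would violate Principle B.

{1}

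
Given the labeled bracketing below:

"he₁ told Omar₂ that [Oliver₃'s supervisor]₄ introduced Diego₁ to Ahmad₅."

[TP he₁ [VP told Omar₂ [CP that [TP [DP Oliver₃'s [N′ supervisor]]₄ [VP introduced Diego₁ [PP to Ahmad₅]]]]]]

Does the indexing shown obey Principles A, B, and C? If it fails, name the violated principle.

Principle C

The two coindexed NPs are *he₁* and *Diego₁*.
*Diego₁* is an R-expression. Principle C requires it to be free everywhere.
*he₁* c-commands it and carries the same index.
The R-expression is bound → Principle C violation.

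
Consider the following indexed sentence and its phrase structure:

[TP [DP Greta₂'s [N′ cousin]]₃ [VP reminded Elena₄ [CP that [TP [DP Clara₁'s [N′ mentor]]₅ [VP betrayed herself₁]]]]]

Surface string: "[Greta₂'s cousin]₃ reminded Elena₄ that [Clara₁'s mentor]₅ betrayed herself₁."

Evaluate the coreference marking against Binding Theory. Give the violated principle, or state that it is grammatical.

The two coindexed NPs are *Clara₁* and *herself₁*.
*herself₁* is an anaphor. Principle A requires it to be bound within its binding domain — the embedded TP, whose subject is [Clara₁'s mentor]₅.
Within that domain it is c-commanded by *[Clara₁'s mentor]₅*, which does not share its index.
*Clara₁* does not c-command the anaphor at all.
The anaphor is unbound in its domain → Principle A violation.

Principle A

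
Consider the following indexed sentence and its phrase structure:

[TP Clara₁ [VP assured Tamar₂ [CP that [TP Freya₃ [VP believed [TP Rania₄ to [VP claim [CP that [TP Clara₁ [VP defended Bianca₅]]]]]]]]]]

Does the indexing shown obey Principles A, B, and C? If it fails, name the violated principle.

The two coindexed NPs are *Clara₁* (the lower occurrence) and *Clara₁* (the higher occurrence).
*Clara₁* (the lower occurrence) is an R-expression. Principle C requires it to be free everywhere.
*Clara₁* (the higher occurrence) c-commands it and carries the same index.
The R-expression is bound → Principle C violation.

Principle C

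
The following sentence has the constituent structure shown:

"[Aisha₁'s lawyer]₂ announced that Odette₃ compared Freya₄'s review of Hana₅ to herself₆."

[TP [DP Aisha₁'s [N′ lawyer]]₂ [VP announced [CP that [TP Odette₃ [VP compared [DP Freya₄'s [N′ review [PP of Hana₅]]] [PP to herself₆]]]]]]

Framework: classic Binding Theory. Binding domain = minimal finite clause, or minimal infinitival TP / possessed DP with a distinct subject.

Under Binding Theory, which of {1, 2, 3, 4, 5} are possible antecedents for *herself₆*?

*herself* is an anaphor, so Principle A applies: it must be bound in its binding domain.
Binding domain of *herself₆*: the embedded TP, whose subject is Odette₃.
*Aisha₁* does not c-command the anaphor → cannot bind it.
*[Aisha₁'s lawyer]₂* c-commands the anaphor but is outside its binding domain → cannot satisfy Principle A.
*Odette₃* c-commands the anaphor within its binding domain → licit binder.
*Freya₄* does not c-command the anaphor → cannot bind it.
*Hana₅* does not c-command the anaphor → cannot bind it.

{3}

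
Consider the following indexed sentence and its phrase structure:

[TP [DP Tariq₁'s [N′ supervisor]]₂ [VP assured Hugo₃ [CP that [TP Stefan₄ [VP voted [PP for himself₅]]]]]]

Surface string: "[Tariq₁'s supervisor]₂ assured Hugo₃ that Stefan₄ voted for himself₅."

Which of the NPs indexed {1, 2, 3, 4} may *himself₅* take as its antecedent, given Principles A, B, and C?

*himself* is an anaphor, so Principle A applies: it must be bound in its binding domain.
Binding domain of *himself₅*: the embedded TP, whose subject is Stefan₄.
*Tariq₁* does not c-command the anaphor → cannot bind it.
*[Tariq₁'s supervisor]₂* c-commands the anaphor but is outside its binding domain → cannot satisfy Principle A.
*Hugo₃* c-commands the anaphor but is outside its binding domain → cannot satisfy Principle A.
*Stefan₄* c-commands the anaphor within its binding domain → licit binder.

{4}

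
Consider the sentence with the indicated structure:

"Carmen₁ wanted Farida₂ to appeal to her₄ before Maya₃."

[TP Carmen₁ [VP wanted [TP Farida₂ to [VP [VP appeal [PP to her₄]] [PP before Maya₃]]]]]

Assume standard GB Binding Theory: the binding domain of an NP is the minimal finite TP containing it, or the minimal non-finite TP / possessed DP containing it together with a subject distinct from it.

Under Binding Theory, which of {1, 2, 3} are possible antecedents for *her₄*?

{1, 3}

*her* is a pronoun, so Principle B applies: it must be free in its binding domain.
Binding domain of *her₄*: the embedded TP, whose subject is Farida₂.
*Carmen₁* c-commands the pronoun but from outside its binding domain, and is not c-commanded by it → coindexation permitted.
*Farida₂* c-commands the pronoun within its binding domain → coindexation would violate Principle B.
*Maya₃* and the pronoun do not c-command one another → neither Principle B nor Principle C is at stake; coindexation permitted.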